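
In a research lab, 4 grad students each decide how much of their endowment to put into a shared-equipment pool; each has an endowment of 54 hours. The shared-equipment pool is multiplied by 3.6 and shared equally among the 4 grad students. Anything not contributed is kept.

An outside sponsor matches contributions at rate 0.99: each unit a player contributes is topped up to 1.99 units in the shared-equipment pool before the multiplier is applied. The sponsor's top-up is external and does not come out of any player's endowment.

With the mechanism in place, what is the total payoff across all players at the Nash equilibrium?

The effective private return per unit is now 3.6 × 1.99 / 4 = 1.7910 > 1, so every player's dominant strategy flips to full contribution.
At the Nash equilibrium everyone contributes 54. Group total payoff = 3.6 × 1.99 × 216 = 1547.42.

1547.42 hours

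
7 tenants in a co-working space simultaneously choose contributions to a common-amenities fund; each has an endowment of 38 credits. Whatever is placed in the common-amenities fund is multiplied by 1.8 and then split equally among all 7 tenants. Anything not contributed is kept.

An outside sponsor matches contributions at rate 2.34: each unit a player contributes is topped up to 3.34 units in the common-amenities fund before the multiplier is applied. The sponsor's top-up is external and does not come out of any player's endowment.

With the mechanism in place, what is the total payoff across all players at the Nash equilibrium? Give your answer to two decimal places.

The effective private return is 1.8 × 3.34 / 7 = 0.8589, which is still under 1, so the mechanism doesn't change anyone's dominant strategy: zero contribution.
Everyone keeps their endowment and the group total is 7 × 38 = 266.

266.00 credits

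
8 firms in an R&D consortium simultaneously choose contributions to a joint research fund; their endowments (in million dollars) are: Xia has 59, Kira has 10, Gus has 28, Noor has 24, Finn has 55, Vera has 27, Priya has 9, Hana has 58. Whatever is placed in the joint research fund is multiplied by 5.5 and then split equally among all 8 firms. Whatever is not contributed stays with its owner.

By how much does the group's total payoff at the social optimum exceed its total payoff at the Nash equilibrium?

1215.00 million dollars

The private return per contributed unit is 5.5/8 = 0.6875 < 1 for every player regardless of endowment, so the Nash equilibrium is zero contribution and the group total is Σ E_j = 59 + 10 + 28 + 24 + 55 + 27 + 9 + 58 = 270.
Each contributed unit returns 5.500 to the group, so the social optimum is full contribution by everyone: group total = 5.500 × 270 = 1485.00.
Efficiency loss = (5.500 − 1) × 270 = 1215.00.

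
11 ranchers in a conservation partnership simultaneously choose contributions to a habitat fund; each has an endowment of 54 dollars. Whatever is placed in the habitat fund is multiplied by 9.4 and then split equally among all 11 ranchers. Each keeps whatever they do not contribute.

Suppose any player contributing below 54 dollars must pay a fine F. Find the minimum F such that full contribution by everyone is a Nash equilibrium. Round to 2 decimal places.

7.85 dollars

Given the others contribute fully, the best deviation is to contribute 0 (any partial contribution still incurs the fine and gives up units whose private return 0.8545 is below 1).
Deviating from 54 to 0 saves 54 dollars but forfeits the deviator's share of the drop in the habitat fund: 9.4/11 × 54 = 46.15.
So the deviation gain is 54 − 46.15 = 7.85, and the fine must be at least 7.85 dollars to wipe it out.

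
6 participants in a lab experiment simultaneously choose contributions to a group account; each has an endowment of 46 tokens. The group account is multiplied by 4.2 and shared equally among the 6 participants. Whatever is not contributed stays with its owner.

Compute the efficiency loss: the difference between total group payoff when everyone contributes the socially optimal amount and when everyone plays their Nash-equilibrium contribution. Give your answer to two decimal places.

Each contributed unit returns 4.2/6 = 0.7000 to its contributor — below 1 — so contributing 0 is dominant for every player. At the Nash equilibrium everyone keeps their 46, and the group total is 6 × 46 = 276.
Each contributed unit returns 4.200 to the group as a whole (0.7000 to each of 6 players), which exceeds 1, so the social optimum is full contribution: group total = 4.200 × 276 = 1159.20.
Efficiency loss = 1159.20 − 276 = 883.20.

883.20 tokens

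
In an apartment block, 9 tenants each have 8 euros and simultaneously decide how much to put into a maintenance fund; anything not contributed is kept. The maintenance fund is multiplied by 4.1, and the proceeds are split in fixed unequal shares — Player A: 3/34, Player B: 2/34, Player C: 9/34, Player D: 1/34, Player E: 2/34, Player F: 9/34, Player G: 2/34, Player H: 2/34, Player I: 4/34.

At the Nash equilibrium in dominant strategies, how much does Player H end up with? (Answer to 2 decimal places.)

11.86 euros

Each unit j contributes comes back to j as 4.1 × (j's share), so j prefers to contribute only if that share exceeds 1/4.1 = 0.2439; otherwise keeping the unit dominates.
Player C and Player F are above the threshold, contributing 8 each; the remaining 7 contribute 0. Total contributed: 16.
Player H keeps 8 and receives 4.1 × 16 × 2/34 = 3.86 from the maintenance fund, for a payoff of 11.86.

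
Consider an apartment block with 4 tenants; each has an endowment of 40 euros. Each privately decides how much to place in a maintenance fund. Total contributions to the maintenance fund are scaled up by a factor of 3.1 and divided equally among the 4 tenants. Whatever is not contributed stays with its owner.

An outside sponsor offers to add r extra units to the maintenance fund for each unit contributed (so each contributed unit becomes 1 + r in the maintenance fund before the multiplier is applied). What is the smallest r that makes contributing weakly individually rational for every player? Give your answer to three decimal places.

0.290

With matching at rate r, one contributed unit becomes (1 + r) in the maintenance fund and returns 3.1 × (1 + r) / 4 to the contributor.
Setting this equal to 1: 1 + r = 4/3.1 = 1.2903.
So the minimum matching rate is r = 1.2903 − 1 = 0.290.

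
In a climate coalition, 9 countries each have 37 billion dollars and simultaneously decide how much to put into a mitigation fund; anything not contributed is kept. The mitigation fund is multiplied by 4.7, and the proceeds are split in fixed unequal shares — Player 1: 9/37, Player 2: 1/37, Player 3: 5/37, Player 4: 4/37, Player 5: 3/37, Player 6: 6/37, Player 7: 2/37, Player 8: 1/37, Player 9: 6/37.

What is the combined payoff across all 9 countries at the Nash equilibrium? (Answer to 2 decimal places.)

469.90 billion dollars

Each unit j contributes comes back to j as 4.7 × (j's share), so j prefers to contribute only if that share exceeds 1/4.7 = 0.2128; otherwise keeping the unit dominates.
Only Player 1 (9/37) clears that bar, contributing 37; the remaining 8 contribute 0. Total contributed: 37.
The mitigation fund pays out 4.7 × 37 = 173.90 in total (split across the unequal shares, but the aggregate is all that matters for the group sum).
The 8 free-riders keep 37 each, adding 296. Group total = 296 + 173.90 = 469.90.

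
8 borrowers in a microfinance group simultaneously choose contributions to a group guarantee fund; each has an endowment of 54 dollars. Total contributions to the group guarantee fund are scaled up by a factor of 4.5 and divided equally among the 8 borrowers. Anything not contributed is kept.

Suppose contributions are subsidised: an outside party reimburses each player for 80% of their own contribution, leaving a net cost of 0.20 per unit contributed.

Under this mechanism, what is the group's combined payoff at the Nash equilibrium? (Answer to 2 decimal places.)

2289.60 dollars

Under the mechanism each unit contributed yields (4.5/8) / 0.20 = 2.8125 back to its contributor per unit of net cost, which exceeds 1, making full contribution the dominant choice for everyone.
So the Nash equilibrium is full contribution by all 8; the group earns 8 × (54 × 0.80 + 4.5 × 54) = 2289.60.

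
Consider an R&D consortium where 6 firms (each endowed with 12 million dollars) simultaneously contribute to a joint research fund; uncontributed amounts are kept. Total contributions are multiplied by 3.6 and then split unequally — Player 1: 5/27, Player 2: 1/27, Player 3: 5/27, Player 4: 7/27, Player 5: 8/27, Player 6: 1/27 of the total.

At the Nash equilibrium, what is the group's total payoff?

Each unit j contributes comes back to j as 3.6 × (j's share), so j prefers to contribute only if that share exceeds 1/3.6 = 0.2778; otherwise keeping the unit dominates.
The only share above 0.2778 is Player 5's 8/27, contributing 12; the remaining 5 contribute 0. Total contributed: 12.
The joint research fund pays out 3.6 × 12 = 43.20 in total (split across the unequal shares, but the aggregate is all that matters for the group sum).
The 5 free-riders keep 12 each, adding 60. Group total = 60 + 43.20 = 103.20.

103.20 million dollars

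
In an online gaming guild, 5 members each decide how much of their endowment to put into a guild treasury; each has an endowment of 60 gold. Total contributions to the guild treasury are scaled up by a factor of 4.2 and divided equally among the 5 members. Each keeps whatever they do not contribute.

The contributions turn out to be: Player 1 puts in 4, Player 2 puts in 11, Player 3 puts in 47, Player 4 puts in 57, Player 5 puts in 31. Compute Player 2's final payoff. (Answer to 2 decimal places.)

175.00 gold

Total contributed: 4 + 11 + 47 + 57 + 31 = 150.
Each receives 4.2 × 150 / 5 = 126.00 from the guild treasury.
Player 2 keeps 60 − 11 = 49, so Player 2's payoff is 49 + 126.00 = 175.00.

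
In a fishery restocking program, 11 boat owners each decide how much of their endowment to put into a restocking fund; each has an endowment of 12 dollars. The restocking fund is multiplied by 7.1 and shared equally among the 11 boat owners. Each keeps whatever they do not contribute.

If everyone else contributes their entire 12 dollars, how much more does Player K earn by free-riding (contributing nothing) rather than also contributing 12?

Switching from a contribution of 12 to 0 lets Player K keep an extra 12 dollars, but lowers the restocking fund by 12, which costs Player K their own share of that drop: 7.1/11 × 12 = 7.75.
Net gain = 12 − 7.75 = 4.25. The private return per contributed unit (0.6455) is below 1, so free-riding is indeed the best response regardless of what the others do.

4.25 dollars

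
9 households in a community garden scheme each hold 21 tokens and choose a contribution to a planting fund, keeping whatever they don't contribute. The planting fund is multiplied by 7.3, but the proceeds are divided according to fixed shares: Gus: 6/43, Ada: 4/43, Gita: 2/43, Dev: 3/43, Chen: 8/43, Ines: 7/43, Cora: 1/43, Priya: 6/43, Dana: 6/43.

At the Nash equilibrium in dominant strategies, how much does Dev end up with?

74.48 tokens

Each unit j contributes comes back to j as 7.3 × (j's share), so j prefers to contribute only if that share exceeds 1/7.3 = 0.1370; otherwise keeping the unit dominates.
Gus, Chen, Ines, Priya and Dana clear that bar, contributing 21 each; the remaining 4 contribute 0. Total contributed: 105.
Dev keeps 21 and receives 7.3 × 105 × 3/43 = 53.48 from the planting fund, for a payoff of 74.48.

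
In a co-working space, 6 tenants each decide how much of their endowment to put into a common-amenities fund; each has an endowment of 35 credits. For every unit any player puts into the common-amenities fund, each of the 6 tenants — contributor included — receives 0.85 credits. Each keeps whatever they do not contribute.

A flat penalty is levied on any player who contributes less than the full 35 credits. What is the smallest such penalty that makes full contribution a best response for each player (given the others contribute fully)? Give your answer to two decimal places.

5.25 credits

Given the others contribute fully, the best deviation is to contribute 0 (any partial contribution still incurs the fine and gives up units whose private return 0.85 is below 1).
Deviating from 35 to 0 saves 35 credits but forfeits the deviator's share of the drop in the common-amenities fund: 0.85 × 35 = 29.75.
So the deviation gain is 35 − 29.75 = 5.25, and the fine must be at least 5.25 credits to wipe it out.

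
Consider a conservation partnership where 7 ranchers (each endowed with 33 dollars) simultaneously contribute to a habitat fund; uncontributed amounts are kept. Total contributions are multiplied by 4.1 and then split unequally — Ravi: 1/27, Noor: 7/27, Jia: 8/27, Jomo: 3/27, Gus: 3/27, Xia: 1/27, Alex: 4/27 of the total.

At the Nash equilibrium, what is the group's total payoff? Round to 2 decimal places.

435.60 dollars

For player j, contributing a unit is worthwhile iff 4.1 × (j's share) ≥ 1, i.e. iff j's share is at least 0.2439.
Noor and Jia clear that bar, contributing 33 each; the remaining 5 contribute 0. Total contributed: 66.
The habitat fund pays out 4.1 × 66 = 270.60 in total (split across the unequal shares, but the aggregate is all that matters for the group sum).
The 5 free-riders keep 33 each, adding 165. Group total = 165 + 270.60 = 435.60.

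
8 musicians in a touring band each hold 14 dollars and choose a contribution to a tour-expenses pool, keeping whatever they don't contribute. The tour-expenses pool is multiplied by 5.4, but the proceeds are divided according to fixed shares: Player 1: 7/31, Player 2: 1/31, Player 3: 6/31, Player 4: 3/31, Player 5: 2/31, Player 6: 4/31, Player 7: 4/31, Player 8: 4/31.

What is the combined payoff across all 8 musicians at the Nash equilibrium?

235.20 dollars

For player j, contributing a unit is worthwhile iff 5.4 × (j's share) ≥ 1, i.e. iff j's share is at least 0.1852.
Player 1 and Player 3 are above the threshold, contributing 14 each; the remaining 6 contribute 0. Total contributed: 28.
The tour-expenses pool pays out 5.4 × 28 = 151.20 in total (split across the unequal shares, but the aggregate is all that matters for the group sum).
The 6 free-riders keep 14 each, adding 84. Group total = 84 + 151.20 = 235.20.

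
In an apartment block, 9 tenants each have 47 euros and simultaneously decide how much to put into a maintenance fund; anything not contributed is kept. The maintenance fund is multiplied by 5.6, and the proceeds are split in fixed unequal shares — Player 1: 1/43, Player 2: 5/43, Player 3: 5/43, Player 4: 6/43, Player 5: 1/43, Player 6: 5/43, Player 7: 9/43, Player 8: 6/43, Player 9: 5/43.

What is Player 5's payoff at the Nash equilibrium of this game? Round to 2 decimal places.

Player j's private return per contributed unit is 5.6 × (j's share). Contributing is weakly dominant for j when that share is at least 1/5.6 = 0.1786, and contributing 0 is dominant otherwise.
Player 7 alone (share 9/43) is above the threshold, contributing 47; the remaining 8 contribute 0. Total contributed: 47.
Player 5 keeps 47 and receives 5.6 × 47 × 1/43 = 6.12 from the maintenance fund, for a payoff of 53.12.

53.12 euros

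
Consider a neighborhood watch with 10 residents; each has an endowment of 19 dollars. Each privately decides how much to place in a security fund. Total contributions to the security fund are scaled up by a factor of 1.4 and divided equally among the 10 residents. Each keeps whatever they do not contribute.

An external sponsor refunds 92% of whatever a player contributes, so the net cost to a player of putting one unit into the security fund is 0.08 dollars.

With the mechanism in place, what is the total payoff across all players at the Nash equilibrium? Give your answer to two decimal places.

With the mechanism, a contributed unit returns (1.4/10) / 0.08 = 1.7500 per unit of net cost to the contributor — now above 1 — so contributing fully is weakly dominant for every player.
At the Nash equilibrium everyone contributes 19. Group total payoff = 10 × (19 × 0.92 + 1.4 × 19) = 440.80.

440.80 dollars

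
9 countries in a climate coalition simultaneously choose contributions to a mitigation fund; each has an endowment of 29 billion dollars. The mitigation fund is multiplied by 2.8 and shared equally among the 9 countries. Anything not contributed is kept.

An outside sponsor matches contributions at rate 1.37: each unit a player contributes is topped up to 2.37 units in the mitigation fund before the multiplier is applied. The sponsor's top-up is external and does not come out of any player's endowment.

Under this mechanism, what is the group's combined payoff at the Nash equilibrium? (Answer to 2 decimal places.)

261.00 billion dollars

The effective private return is 2.8 × 2.37 / 9 = 0.7373, which is still under 1, so the mechanism doesn't change anyone's dominant strategy: zero contribution.
At the Nash equilibrium no one contributes; group total payoff = 9 × 29 = 261.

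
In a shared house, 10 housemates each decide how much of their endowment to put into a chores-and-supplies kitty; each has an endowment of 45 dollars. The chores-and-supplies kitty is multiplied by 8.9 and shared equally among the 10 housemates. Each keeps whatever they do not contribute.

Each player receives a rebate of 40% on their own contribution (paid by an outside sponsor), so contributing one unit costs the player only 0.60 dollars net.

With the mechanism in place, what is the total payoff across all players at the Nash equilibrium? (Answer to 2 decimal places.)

4185.00 dollars

With the mechanism, a contributed unit returns (8.9/10) / 0.60 = 1.4833 per unit of net cost to the contributor — now above 1 — so contributing fully is weakly dominant for every player.
So the Nash equilibrium is full contribution by all 10; the group earns 10 × (45 × 0.40 + 8.9 × 45) = 4185.00.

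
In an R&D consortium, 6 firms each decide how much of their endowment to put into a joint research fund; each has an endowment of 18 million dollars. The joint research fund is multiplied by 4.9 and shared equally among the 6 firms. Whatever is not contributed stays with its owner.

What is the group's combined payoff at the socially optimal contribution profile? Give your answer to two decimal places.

Each contributed unit returns 4.900 to the group as a whole (0.8167 to each of 6 players), which exceeds 1, so the social optimum is full contribution: group total = 4.900 × 108 = 529.20.

529.20 million dollars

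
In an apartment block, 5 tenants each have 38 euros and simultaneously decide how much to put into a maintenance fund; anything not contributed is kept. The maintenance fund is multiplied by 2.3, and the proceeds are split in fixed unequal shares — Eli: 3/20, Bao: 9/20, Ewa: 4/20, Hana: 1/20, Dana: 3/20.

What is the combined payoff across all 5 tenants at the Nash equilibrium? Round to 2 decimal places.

For player j, contributing a unit is worthwhile iff 2.3 × (j's share) ≥ 1, i.e. iff j's share is at least 0.4348.
Only Bao (9/20) clears that bar, contributing 38; the remaining 4 contribute 0. Total contributed: 38.
The maintenance fund pays out 2.3 × 38 = 87.40 in total (split across the unequal shares, but the aggregate is all that matters for the group sum).
The 4 free-riders keep 38 each, adding 152. Group total = 152 + 87.40 = 239.40.

239.40 euros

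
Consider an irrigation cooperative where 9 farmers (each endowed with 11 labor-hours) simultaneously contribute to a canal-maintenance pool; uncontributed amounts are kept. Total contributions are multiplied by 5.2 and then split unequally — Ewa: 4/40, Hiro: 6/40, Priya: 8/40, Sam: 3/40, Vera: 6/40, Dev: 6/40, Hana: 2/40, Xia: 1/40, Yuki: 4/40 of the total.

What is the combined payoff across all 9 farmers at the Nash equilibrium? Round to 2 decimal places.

For player j, contributing a unit is worthwhile iff 5.2 × (j's share) ≥ 1, i.e. iff j's share is at least 0.1923.
Only Priya (8/40) clears that bar, contributing 11; the remaining 8 contribute 0. Total contributed: 11.
The canal-maintenance pool pays out 5.2 × 11 = 57.20 in total (split across the unequal shares, but the aggregate is all that matters for the group sum).
The 8 free-riders keep 11 each, adding 88. Group total = 88 + 57.20 = 145.20.

145.20 labor-hours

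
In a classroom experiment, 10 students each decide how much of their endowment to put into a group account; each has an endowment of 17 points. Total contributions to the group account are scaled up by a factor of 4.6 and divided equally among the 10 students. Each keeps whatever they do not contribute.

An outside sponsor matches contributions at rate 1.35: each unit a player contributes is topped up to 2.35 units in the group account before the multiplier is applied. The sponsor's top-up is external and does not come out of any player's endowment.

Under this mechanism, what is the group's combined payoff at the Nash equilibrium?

1837.70 points

The effective private return per unit is now 4.6 × 2.35 / 10 = 1.0810 > 1, so every player's dominant strategy flips to full contribution.
At the Nash equilibrium everyone contributes 17. Group total payoff = 4.6 × 2.35 × 170 = 1837.70.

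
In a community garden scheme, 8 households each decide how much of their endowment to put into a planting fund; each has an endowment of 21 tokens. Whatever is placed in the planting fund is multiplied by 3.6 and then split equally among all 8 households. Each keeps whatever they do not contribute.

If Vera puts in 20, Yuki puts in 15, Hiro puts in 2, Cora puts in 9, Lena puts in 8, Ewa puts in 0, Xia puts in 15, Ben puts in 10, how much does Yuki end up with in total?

Total contributed: 20 + 15 + 2 + 9 + 8 + 0 + 15 + 10 = 79.
Each receives 3.6 × 79 / 8 = 35.55 from the planting fund.
Yuki keeps 21 − 15 = 6, so Yuki's payoff is 6 + 35.55 = 41.55.

41.55 tokens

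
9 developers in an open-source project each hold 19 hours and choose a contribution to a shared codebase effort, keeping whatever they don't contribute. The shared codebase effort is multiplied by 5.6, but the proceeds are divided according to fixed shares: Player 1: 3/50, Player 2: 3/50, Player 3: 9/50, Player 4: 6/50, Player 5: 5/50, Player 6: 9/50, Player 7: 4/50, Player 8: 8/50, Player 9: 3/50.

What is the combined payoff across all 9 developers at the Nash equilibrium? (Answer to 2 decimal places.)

345.80 hours

Player j's private return per contributed unit is 5.6 × (j's share). Contributing is weakly dominant for j when that share is at least 1/5.6 = 0.1786, and contributing 0 is dominant otherwise.
Player 3 and Player 6 clear that bar, contributing 19 each; the remaining 7 contribute 0. Total contributed: 38.
The shared codebase effort pays out 5.6 × 38 = 212.80 in total (split across the unequal shares, but the aggregate is all that matters for the group sum).
The 7 free-riders keep 19 each, adding 133. Group total = 133 + 212.80 = 345.80.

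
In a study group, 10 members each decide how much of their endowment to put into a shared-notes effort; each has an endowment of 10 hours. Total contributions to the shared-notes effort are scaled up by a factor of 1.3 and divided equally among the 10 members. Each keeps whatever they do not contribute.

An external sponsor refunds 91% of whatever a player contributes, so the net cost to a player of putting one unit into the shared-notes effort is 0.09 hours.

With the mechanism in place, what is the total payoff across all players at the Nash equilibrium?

With the mechanism, a contributed unit returns (1.3/10) / 0.09 = 1.4444 per unit of net cost to the contributor — now above 1 — so contributing fully is weakly dominant for every player.
At the Nash equilibrium everyone contributes 10. Group total payoff = 10 × (10 × 0.91 + 1.3 × 10) = 221.00.

221.00 hours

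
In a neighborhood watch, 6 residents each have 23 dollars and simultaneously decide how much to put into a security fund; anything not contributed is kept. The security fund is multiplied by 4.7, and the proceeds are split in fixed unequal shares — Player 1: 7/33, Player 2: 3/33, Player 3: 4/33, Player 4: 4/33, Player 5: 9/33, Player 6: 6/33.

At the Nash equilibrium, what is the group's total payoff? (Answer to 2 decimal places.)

223.10 dollars

For player j, contributing a unit is worthwhile iff 4.7 × (j's share) ≥ 1, i.e. iff j's share is at least 0.2128.
Only Player 5 (9/33) clears that bar, contributing 23; the remaining 5 contribute 0. Total contributed: 23.
The security fund pays out 4.7 × 23 = 108.10 in total (split across the unequal shares, but the aggregate is all that matters for the group sum).
The 5 free-riders keep 23 each, adding 115. Group total = 115 + 108.10 = 223.10.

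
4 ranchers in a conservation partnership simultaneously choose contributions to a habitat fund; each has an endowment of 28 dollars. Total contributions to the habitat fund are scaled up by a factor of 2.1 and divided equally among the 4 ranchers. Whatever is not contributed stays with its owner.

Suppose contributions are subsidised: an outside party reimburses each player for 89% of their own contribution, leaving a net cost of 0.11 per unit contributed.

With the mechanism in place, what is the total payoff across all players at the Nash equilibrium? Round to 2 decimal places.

334.88 dollars

The effective private return per unit is now (2.1/4) / 0.11 = 4.7727 > 1, so every player's dominant strategy flips to full contribution.
At the Nash equilibrium everyone contributes 28. Group total payoff = 4 × (28 × 0.89 + 2.1 × 28) = 334.88.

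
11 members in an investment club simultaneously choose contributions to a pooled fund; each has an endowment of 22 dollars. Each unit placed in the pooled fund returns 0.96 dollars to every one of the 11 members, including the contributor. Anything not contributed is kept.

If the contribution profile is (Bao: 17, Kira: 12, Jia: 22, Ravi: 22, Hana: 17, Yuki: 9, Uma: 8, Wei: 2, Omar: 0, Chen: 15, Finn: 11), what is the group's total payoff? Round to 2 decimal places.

1532.60 dollars

Total contributed: 17 + 12 + 22 + 22 + 17 + 9 + 8 + 2 + 0 + 15 + 11 = 135; total kept: 11 × 22 − 135 = 107.
The pooled fund pays out 0.96 × 11 × 135 = 1425.60 in aggregate.
Group total = 107 + 1425.60 = 1532.60.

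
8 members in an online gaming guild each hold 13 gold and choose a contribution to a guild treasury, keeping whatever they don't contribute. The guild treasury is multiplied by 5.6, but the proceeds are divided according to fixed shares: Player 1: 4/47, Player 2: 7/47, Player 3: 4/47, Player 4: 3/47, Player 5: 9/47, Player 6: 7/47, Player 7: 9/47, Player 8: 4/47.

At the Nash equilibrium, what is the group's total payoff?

Player j's private return per contributed unit is 5.6 × (j's share). Contributing is weakly dominant for j when that share is at least 1/5.6 = 0.1786, and contributing 0 is dominant otherwise.
Player 5 and Player 7 clear that bar, contributing 13 each; the remaining 6 contribute 0. Total contributed: 26.
The guild treasury pays out 5.6 × 26 = 145.60 in total (split across the unequal shares, but the aggregate is all that matters for the group sum).
The 6 free-riders keep 13 each, adding 78. Group total = 78 + 145.60 = 223.60.

223.60 gold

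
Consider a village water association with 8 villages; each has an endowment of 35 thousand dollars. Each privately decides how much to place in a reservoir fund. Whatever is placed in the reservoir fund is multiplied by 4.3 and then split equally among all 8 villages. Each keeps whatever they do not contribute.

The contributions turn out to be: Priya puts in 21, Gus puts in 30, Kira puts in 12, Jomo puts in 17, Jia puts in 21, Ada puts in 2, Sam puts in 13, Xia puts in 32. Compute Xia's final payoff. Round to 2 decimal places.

Total contributed: 21 + 30 + 12 + 17 + 21 + 2 + 13 + 32 = 148.
Each receives 4.3 × 148 / 8 = 79.55 from the reservoir fund.
Xia keeps 35 − 32 = 3, so Xia's payoff is 3 + 79.55 = 82.55.

82.55 thousand dollars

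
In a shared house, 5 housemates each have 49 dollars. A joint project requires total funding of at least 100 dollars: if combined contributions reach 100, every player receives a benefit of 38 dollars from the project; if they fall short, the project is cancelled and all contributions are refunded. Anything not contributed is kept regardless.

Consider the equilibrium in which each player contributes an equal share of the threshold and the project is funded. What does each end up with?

Equal share of the threshold: 100/5 = 20.
At this profile no one gains by cutting their contribution: any cut drops the total below 100, the project is cancelled, contributions are refunded, and the deviator ends with 49, which is less than 49 − 20 + 38 = 67. Contributing more than 20 just wastes the excess. So contributing exactly 20 is a best response.
Each player's payoff: 49 − 20 + 38 = 67.

67 dollars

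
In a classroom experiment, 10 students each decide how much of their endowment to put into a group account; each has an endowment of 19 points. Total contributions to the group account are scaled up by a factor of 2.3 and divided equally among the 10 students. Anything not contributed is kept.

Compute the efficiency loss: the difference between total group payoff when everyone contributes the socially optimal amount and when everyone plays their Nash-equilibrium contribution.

247.00 points

Each contributed unit returns 2.3/10 = 0.2300 to its contributor — below 1 — so contributing 0 is dominant for every player. At the Nash equilibrium everyone keeps their 19, and the group total is 10 × 19 = 190.
Each contributed unit returns 2.300 to the group as a whole (0.2300 to each of 10 players), which exceeds 1, so the social optimum is full contribution: group total = 2.300 × 190 = 437.00.
Efficiency loss = 437.00 − 190 = 247.00.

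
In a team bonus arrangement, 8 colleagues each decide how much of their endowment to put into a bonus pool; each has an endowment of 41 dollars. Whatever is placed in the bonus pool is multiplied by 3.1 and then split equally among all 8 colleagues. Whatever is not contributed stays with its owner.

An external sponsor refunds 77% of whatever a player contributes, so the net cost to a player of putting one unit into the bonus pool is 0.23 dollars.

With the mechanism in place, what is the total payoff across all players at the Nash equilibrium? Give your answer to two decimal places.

1269.36 dollars

With the mechanism, a contributed unit returns (3.1/8) / 0.23 = 1.6848 per unit of net cost to the contributor — now above 1 — so contributing fully is weakly dominant for every player.
At the Nash equilibrium everyone contributes 41. Group total payoff = 8 × (41 × 0.77 + 3.1 × 41) = 1269.36.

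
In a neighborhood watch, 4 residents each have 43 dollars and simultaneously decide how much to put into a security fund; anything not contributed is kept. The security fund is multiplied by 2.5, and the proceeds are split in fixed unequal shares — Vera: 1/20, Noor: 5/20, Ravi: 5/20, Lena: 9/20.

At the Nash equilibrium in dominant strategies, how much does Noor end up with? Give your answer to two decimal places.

For player j, contributing a unit is worthwhile iff 2.5 × (j's share) ≥ 1, i.e. iff j's share is at least 0.4000.
The only share above 0.4000 is Lena's 9/20, contributing 43; the remaining 3 contribute 0. Total contributed: 43.
Noor keeps 43 and receives 2.5 × 43 × 5/20 = 26.88 from the security fund, for a payoff of 69.88.

69.88 dollars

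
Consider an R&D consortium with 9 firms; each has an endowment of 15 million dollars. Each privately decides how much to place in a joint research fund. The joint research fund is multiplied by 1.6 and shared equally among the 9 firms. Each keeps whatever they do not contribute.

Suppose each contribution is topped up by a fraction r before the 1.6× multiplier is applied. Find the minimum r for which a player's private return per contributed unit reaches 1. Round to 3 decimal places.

4.625

With matching at rate r, one contributed unit becomes (1 + r) in the joint research fund and returns 1.6 × (1 + r) / 9 to the contributor.
Setting this equal to 1: 1 + r = 9/1.6 = 5.6250.
So the minimum matching rate is r = 5.6250 − 1 = 4.625.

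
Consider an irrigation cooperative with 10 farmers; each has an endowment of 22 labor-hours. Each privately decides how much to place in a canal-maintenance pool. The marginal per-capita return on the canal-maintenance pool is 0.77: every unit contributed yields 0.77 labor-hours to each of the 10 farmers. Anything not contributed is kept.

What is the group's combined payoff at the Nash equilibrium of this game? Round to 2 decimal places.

The private return per contributed unit is 0.77 < 1, so contributing 0 is dominant for every player. At the Nash equilibrium everyone keeps their 22, and the group total is 10 × 22 = 220.

220.00 labor-hours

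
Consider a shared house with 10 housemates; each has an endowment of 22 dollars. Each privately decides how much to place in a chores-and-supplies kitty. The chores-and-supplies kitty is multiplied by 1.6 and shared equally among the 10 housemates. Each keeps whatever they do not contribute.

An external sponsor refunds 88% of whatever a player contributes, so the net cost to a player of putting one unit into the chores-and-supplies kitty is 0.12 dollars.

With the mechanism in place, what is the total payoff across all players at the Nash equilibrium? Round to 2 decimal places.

Under the mechanism each unit contributed yields (1.6/10) / 0.12 = 1.3333 back to its contributor per unit of net cost, which exceeds 1, making full contribution the dominant choice for everyone.
At the Nash equilibrium everyone contributes 22. Group total payoff = 10 × (22 × 0.88 + 1.6 × 22) = 545.60.

545.60 dollars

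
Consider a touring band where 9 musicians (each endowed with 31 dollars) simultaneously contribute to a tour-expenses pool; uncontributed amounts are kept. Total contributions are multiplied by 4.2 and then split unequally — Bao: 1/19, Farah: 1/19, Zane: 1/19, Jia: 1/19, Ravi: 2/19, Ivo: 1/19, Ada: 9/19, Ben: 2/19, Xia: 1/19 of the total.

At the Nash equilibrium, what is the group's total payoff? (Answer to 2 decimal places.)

Player j's private return per contributed unit is 4.2 × (j's share). Contributing is weakly dominant for j when that share is at least 1/4.2 = 0.2381, and contributing 0 is dominant otherwise.
Only Ada (9/19) clears that bar, contributing 31; the remaining 8 contribute 0. Total contributed: 31.
The tour-expenses pool pays out 4.2 × 31 = 130.20 in total (split across the unequal shares, but the aggregate is all that matters for the group sum).
The 8 free-riders keep 31 each, adding 248. Group total = 248 + 130.20 = 378.20.

378.20 dollars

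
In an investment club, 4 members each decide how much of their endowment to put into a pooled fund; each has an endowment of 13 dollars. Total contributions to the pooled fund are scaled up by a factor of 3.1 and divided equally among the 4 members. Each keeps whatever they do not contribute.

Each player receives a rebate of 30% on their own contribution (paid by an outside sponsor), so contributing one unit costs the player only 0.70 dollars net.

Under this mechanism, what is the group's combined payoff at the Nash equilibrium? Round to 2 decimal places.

Under the mechanism each unit contributed yields (3.1/4) / 0.70 = 1.1071 back to its contributor per unit of net cost, which exceeds 1, making full contribution the dominant choice for everyone.
So the Nash equilibrium is full contribution by all 4; the group earns 4 × (13 × 0.30 + 3.1 × 13) = 176.80.

176.80 dollars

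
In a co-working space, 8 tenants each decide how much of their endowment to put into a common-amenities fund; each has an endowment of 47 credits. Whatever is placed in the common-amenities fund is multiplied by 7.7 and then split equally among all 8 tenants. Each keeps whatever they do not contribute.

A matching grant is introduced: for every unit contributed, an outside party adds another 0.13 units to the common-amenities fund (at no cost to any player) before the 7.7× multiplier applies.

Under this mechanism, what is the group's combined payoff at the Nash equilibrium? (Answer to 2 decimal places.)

3271.58 credits

Under the mechanism each unit contributed yields 7.7 × 1.13 / 8 = 1.0876 back to its contributor per unit of net cost, which exceeds 1, making full contribution the dominant choice for everyone.
So the Nash equilibrium is full contribution by all 8; the group earns 7.7 × 1.13 × 376 = 3271.58.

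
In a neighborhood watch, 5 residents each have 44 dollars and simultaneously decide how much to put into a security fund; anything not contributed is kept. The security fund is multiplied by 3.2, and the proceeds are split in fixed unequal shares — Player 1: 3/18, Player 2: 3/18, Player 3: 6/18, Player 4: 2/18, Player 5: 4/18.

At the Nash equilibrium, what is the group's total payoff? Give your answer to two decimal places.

For player j, contributing a unit is worthwhile iff 3.2 × (j's share) ≥ 1, i.e. iff j's share is at least 0.3125.
The only share above 0.3125 is Player 3's 6/18, contributing 44; the remaining 4 contribute 0. Total contributed: 44.
The security fund pays out 3.2 × 44 = 140.80 in total (split across the unequal shares, but the aggregate is all that matters for the group sum).
The 4 free-riders keep 44 each, adding 176. Group total = 176 + 140.80 = 316.80.

316.80 dollars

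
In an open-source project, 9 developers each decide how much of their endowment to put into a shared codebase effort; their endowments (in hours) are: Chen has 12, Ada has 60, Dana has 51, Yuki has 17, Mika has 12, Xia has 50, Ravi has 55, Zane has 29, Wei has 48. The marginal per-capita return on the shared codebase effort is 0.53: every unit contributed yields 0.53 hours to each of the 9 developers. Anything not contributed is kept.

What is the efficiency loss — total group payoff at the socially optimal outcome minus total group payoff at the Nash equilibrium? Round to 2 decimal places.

The private return per contributed unit is 0.53 < 1 for everyone, so the Nash equilibrium is zero contribution and the group total is Σ E_j = 12 + 60 + 51 + 17 + 12 + 50 + 55 + 29 + 48 = 334.
Each contributed unit returns 4.770 to the group, so the social optimum is full contribution by everyone: group total = 4.770 × 334 = 1593.18.
Efficiency loss = (4.770 − 1) × 334 = 1259.18.

1259.18 hours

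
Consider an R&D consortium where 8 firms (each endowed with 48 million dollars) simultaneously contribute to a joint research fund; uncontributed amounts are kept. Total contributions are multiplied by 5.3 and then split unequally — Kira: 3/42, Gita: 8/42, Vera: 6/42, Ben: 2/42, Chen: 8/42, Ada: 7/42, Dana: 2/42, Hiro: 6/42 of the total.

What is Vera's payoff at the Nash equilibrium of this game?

120.69 million dollars

Player j's private return per contributed unit is 5.3 × (j's share). Contributing is weakly dominant for j when that share is at least 1/5.3 = 0.1887, and contributing 0 is dominant otherwise.
The shares above 0.1887 belong to Gita and Chen, contributing 48 each; the remaining 6 contribute 0. Total contributed: 96.
Vera keeps 48 and receives 5.3 × 96 × 6/42 = 72.69 from the joint research fund, for a payoff of 120.69.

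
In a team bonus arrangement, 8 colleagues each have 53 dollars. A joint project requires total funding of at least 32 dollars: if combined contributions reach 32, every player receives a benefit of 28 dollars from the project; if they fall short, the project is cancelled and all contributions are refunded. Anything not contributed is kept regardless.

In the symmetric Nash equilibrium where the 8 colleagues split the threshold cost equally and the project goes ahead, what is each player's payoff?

Equal share of the threshold: 32/8 = 4.
At this profile no one gains by cutting their contribution: any cut drops the total below 32, the project is cancelled, contributions are refunded, and the deviator ends with 53, which is less than 53 − 4 + 28 = 77. Contributing more than 4 just wastes the excess. So contributing exactly 4 is a best response.
Each player's payoff: 53 − 4 + 28 = 77.

77 dollars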